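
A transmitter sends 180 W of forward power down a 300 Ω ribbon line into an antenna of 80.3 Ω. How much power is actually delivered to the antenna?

Γ = (80.3 − 300)/(80.3 + 300) = -0.578
|Γ|² = 0.334
P_refl = |Γ|²·P_inc = 60.1 W, P_del = (1 − |Γ|²)·P_inc = 120 W

P_delivered ≈ 120 W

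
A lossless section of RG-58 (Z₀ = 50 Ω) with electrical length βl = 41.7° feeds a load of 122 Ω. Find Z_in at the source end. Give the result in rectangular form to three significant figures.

tan(βl) = tan(41.7°) = 0.891
Z_in = Z_0·(Z_L + jZ_0·tanβl)/(Z_0 + jZ_L·tanβl)
     = 50·(122 + j44.5)/(50 + j109)

Z_in ≈ 38.2 − j38.5 Ω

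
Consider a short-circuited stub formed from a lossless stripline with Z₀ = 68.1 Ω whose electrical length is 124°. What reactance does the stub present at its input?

X_in ≈ -101 Ω (capacitive)

tan(βl) = -1.48
For a short-circuited stub, Z_in = jZ_0·tan(βl)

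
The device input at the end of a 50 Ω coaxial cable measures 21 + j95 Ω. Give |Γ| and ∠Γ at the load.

Γ ≈ 0.838 ∠ 53.7°

Γ = (Z_L − Z_0)/(Z_L + Z_0) = (-29 + j95)/(71 + j95)
|Γ| = 99.3/119 = 0.838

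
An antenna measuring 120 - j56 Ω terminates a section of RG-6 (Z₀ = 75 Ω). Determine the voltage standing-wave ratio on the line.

VSWR ≈ 2.1

Γ = (Z_L − Z_0)/(Z_L + Z_0) = (45 − j56)/(195 − j56)
|Γ| = 71.8/203 = 0.354
VSWR = (1 + |Γ|)/(1 − |Γ|) = 1.35/0.646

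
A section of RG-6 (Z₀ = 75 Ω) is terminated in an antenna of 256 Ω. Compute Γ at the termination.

Γ = (Z_L − Z_0)/(Z_L + Z_0) = (256 − 75)/(256 + 75) = 181/331

Γ = 0.547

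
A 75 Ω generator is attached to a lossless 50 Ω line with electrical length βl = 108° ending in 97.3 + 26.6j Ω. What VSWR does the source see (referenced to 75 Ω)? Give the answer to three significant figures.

VSWR ≈ 3.17

tan(βl) = -3.08
Z_in = Z_0·(Z_L + jZ_0·tanβl)/(Z_0 + jZ_L·tanβl) = 23.8 + j5.77 Ω
Γ_s = (Z_in − Z_s)/(Z_in + Z_s) = (-51.2 + j5.77)/(98.8 + j5.77), |Γ_s| = 0.521
VSWR = (1 + |Γ_s|)/(1 − |Γ_s|)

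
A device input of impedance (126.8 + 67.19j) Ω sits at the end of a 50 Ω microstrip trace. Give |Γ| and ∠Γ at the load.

Γ = (Z_L − Z_0)/(Z_L + Z_0) = (76.8 + j67.19)/(176.8 + j67.19)
|Γ| = 102/189 = 0.54

Γ ≈ 0.54 ∠ 20.4°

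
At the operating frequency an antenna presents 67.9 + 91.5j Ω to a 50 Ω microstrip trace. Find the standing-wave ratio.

Γ = (Z_L − Z_0)/(Z_L + Z_0) = (17.9 + j91.5)/(117.9 + j91.5)
|Γ| = 93.2/149 = 0.625
VSWR = (1 + |Γ|)/(1 − |Γ|) = 1.62/0.375

VSWR ≈ 4.33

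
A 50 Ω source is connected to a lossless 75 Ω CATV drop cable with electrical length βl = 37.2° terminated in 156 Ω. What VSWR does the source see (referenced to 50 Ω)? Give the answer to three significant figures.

VSWR ≈ 2.56

tan(βl) = 0.759
Z_in = Z_0·(Z_L + jZ_0·tanβl)/(Z_0 + jZ_L·tanβl) = 70.4 − j54.2 Ω
Γ_s = (Z_in − Z_s)/(Z_in + Z_s) = (20.4 − j54.2)/(120 − j54.2), |Γ_s| = 0.439
VSWR = (1 + |Γ_s|)/(1 − |Γ_s|)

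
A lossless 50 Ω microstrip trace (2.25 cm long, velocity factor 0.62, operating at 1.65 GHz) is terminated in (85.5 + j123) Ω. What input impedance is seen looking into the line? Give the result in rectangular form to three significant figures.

λ = v/f = 0.62·c / 1.65 GHz = 0.113 m
βl = 2π·l/λ = 2π × 0.2 = 71.9°
tan(βl) = tan(71.9°) = 3.05
Z_in = Z_0·(Z_L + jZ_0·tanβl)/(Z_0 + jZ_L·tanβl)
     = 50·(85.5 + j276)/(-325 + j261)

Z_in ≈ 12.7 − j32.2 Ω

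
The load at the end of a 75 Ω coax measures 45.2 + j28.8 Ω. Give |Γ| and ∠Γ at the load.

Γ ≈ 0.335 ∠ 123°

Γ = (Z_L − Z_0)/(Z_L + Z_0) = (-29.8 + j28.8)/(120.2 + j28.8)
|Γ| = 41.4/124 = 0.335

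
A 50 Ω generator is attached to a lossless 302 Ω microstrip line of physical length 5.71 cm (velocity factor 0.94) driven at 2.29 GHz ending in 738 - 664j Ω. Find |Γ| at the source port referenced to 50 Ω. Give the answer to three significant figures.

λ = v/f = 0.94·c / 2.29 GHz = 0.123 m
βl = 2π·l/λ = 2π × 0.464 = 167°
tan(βl) = -0.232
Z_in = Z_0·(Z_L + jZ_0·tanβl)/(Z_0 + jZ_L·tanβl) = 1390 + j106 Ω
Γ_s = (Z_in − Z_s)/(Z_in + Z_s) = (1340 + j106)/(1440 + j106), |Γ_s| = 0.931

|Γ| ≈ 0.931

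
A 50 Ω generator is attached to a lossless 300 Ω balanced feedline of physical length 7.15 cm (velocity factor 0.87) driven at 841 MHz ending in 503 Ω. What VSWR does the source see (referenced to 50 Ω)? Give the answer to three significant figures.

λ = v/f = 0.87·c / 841 MHz = 0.31 m
βl = 2π·l/λ = 2π × 0.23 = 82.9°
tan(βl) = 8.07
Z_in = Z_0·(Z_L + jZ_0·tanβl)/(Z_0 + jZ_L·tanβl) = 181 − j23.8 Ω
Γ_s = (Z_in − Z_s)/(Z_in + Z_s) = (131 − j23.8)/(231 − j23.8), |Γ_s| = 0.573
VSWR = (1 + |Γ_s|)/(1 − |Γ_s|)

VSWR ≈ 3.68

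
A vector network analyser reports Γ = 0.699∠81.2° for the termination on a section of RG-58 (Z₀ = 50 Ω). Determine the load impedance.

Z_L = Z_0·(1 + Γ)/(1 − Γ) = 50·(1.11 + j0.691)/(0.893 − j0.691)

Z_L ≈ 20.1 + j54.2 Ω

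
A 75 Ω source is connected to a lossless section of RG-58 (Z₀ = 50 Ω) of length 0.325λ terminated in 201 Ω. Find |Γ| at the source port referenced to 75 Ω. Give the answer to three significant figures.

βl = 2π × 0.325 = 117°
tan(βl) = -1.96
Z_in = Z_0·(Z_L + jZ_0·tanβl)/(Z_0 + jZ_L·tanβl) = 15.4 + j23.5 Ω
Γ_s = (Z_in − Z_s)/(Z_in + Z_s) = (-59.6 + j23.5)/(90.4 + j23.5), |Γ_s| = 0.686

|Γ| ≈ 0.686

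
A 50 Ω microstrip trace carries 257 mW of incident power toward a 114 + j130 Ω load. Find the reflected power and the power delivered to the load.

P_reflected ≈ 123 mW; P_delivered ≈ 134 mW

|Γ| = |(64 + j130)/(164 + j130)| = 0.692
|Γ|² = 0.479
P_refl = |Γ|²·P_inc = 123 mW, P_del = (1 − |Γ|²)·P_inc = 134 mW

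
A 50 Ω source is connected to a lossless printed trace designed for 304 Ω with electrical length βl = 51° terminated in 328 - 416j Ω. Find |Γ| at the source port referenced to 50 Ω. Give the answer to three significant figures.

tan(βl) = 1.23
Z_in = Z_0·(Z_L + jZ_0·tanβl)/(Z_0 + jZ_L·tanβl) = 91.9 − j60.6 Ω
Γ_s = (Z_in − Z_s)/(Z_in + Z_s) = (41.9 − j60.6)/(142 − j60.6), |Γ_s| = 0.478

|Γ| ≈ 0.478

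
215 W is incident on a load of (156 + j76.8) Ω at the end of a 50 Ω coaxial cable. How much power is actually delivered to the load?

P_delivered ≈ 139 W

|Γ| = |(106 + j76.8)/(206 + j76.8)| = 0.595
|Γ|² = 0.354
P_refl = |Γ|²·P_inc = 76.2 W, P_del = (1 − |Γ|²)·P_inc = 139 W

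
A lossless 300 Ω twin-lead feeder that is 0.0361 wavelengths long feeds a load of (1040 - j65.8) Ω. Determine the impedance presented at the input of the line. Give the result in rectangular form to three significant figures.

Z_in ≈ 628 − j475 Ω

βl = 2π × 0.0361 = 13°
tan(βl) = tan(13°) = 0.231
Z_in = Z_0·(Z_L + jZ_0·tanβl)/(Z_0 + jZ_L·tanβl)
     = 300·(1040 + j3.44)/(315 + j240)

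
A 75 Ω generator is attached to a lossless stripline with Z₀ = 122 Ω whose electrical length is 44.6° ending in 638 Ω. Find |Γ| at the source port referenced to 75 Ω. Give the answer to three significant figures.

|Γ| ≈ 0.712

tan(βl) = 0.986
Z_in = Z_0·(Z_L + jZ_0·tanβl)/(Z_0 + jZ_L·tanβl) = 45.6 − j115 Ω
Γ_s = (Z_in − Z_s)/(Z_in + Z_s) = (-29.4 − j115)/(121 − j115), |Γ_s| = 0.712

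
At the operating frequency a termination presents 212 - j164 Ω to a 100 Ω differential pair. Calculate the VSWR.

VSWR ≈ 3.58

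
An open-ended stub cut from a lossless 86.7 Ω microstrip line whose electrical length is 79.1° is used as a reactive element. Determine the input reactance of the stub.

X_in ≈ -16.7 Ω (capacitive)

tan(βl) = 5.19
For an open-ended stub, Z_in = −jZ_0·cot(βl) = −jZ_0/tan(βl)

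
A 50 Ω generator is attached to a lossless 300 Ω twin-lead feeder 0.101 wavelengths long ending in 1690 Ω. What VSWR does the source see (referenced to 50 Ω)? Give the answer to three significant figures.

VSWR ≈ 22.6

βl = 2π × 0.101 = 36.4°
tan(βl) = 0.736
Z_in = Z_0·(Z_L + jZ_0·tanβl)/(Z_0 + jZ_L·tanβl) = 143 − j373 Ω
Γ_s = (Z_in − Z_s)/(Z_in + Z_s) = (93.2 − j373)/(193 − j373), |Γ_s| = 0.915
VSWR = (1 + |Γ_s|)/(1 − |Γ_s|)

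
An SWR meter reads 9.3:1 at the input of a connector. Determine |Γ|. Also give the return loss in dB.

|Γ| = (S − 1)/(S + 1) = (9.3 − 1)/(9.3 + 1) = 8.3/10.3
RL = −20·log₁₀|Γ| = −20·log₁₀(0.806)

|Γ| ≈ 0.806; return loss ≈ 1.88 dB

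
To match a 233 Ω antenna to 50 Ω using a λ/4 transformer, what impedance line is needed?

Z_qwt ≈ 108 Ω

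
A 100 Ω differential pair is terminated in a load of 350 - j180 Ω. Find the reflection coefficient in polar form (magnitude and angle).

Γ ≈ 0.636 ∠ -14°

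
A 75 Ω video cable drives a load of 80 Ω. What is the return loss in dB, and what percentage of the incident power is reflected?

Γ = (80 − 75)/(80 + 75) = 0.0323
RL = −20·log₁₀(0.0323) = 29.8 dB
P_refl/P_inc = |Γ|² = 0.00104

RL ≈ 29.8 dB; 0.104% of incident power reflected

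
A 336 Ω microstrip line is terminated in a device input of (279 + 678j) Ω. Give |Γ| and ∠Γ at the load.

Γ ≈ 0.743 ∠ 47°

Γ = (Z_L − Z_0)/(Z_L + Z_0) = (-57 + j678)/(615 + j678)
|Γ| = 680/915 = 0.743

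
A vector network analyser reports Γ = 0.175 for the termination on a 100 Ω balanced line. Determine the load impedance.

Z_L ≈ 142 Ω

Z_L = Z_0·(1 + Γ)/(1 − Γ) = 100·(1.18)/(0.825)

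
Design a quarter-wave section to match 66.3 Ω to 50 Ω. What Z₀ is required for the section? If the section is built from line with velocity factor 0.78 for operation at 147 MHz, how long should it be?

Z_qwt = √(Z_0·R_L) = √(50 × 66.3) = √3315
λ = 0.78·c/f = 1.59 m, so l = λ/4 = 0.398 m

Z_qwt ≈ 57.6 Ω; length ≈ 39.8 cm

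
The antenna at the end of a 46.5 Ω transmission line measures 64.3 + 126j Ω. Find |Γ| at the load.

Γ = (Z_L − Z_0)/(Z_L + Z_0) = (17.8 + j126)/(110.8 + j126)
|Γ| = 127/168

|Γ| ≈ 0.758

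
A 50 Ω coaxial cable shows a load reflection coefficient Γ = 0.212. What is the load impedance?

Z_L ≈ 76.9 Ω

Z_L = Z_0·(1 + Γ)/(1 − Γ) = 50·(1.21)/(0.788)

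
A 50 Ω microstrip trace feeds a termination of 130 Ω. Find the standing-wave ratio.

For a purely resistive load, VSWR = R_L/Z_0 or Z_0/R_L (whichever > 1) = 130/50

VSWR ≈ 2.6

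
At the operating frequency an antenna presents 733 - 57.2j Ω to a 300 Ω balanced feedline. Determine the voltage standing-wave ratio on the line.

VSWR ≈ 2.46

Γ = (Z_L − Z_0)/(Z_L + Z_0) = (433 − j57.2)/(1033 − j57.2)
|Γ| = 437/1030 = 0.422
VSWR = (1 + |Γ|)/(1 − |Γ|) = 1.42/0.578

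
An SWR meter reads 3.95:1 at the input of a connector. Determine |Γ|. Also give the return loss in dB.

|Γ| = (S − 1)/(S + 1) = (3.95 − 1)/(3.95 + 1) = 2.95/4.95
RL = −20·log₁₀|Γ| = −20·log₁₀(0.596)

|Γ| ≈ 0.596; return loss ≈ 4.5 dB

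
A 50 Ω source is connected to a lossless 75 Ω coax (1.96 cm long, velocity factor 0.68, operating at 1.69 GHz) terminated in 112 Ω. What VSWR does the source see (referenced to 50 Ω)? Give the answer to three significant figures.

λ = v/f = 0.68·c / 1.69 GHz = 0.121 m
βl = 2π·l/λ = 2π × 0.162 = 58.5°
tan(βl) = 1.63
Z_in = Z_0·(Z_L + jZ_0·tanβl)/(Z_0 + jZ_L·tanβl) = 59.2 − j21.7 Ω
Γ_s = (Z_in − Z_s)/(Z_in + Z_s) = (9.15 − j21.7)/(109 − j21.7), |Γ_s| = 0.212
VSWR = (1 + |Γ_s|)/(1 − |Γ_s|)

VSWR ≈ 1.54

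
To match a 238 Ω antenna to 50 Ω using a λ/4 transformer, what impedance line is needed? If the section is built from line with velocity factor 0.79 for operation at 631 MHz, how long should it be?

Z_qwt ≈ 109 Ω; length ≈ 9.39 cm

Z_qwt = √(Z_0·R_L) = √(50 × 238) = √11900
λ = 0.79·c/f = 0.376 m, so l = λ/4 = 0.0939 m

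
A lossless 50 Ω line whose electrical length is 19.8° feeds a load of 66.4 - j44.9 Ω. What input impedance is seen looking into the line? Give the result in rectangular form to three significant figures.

tan(βl) = tan(19.8°) = 0.36
Z_in = Z_0·(Z_L + jZ_0·tanβl)/(Z_0 + jZ_L·tanβl)
     = 50·(66.4 − j26.9)/(66.2 + j23.9)

Z_in ≈ 37.9 − j34 Ω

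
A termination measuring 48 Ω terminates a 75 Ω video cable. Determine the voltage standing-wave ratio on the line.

VSWR ≈ 1.56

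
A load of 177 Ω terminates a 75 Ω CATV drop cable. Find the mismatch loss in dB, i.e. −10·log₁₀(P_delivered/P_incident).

Γ = (177 − 75)/(177 + 75) = 0.405
|Γ|² = 0.164, so P_del/P_inc = 1 − |Γ|² = 0.836
ML = −10·log₁₀(1 − |Γ|²)

mismatch loss ≈ 0.777 dB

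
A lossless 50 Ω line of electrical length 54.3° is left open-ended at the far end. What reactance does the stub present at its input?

tan(βl) = 1.39
For an open-ended stub, Z_in = −jZ_0·cot(βl) = −jZ_0/tan(βl)

X_in ≈ -35.9 Ω (capacitive)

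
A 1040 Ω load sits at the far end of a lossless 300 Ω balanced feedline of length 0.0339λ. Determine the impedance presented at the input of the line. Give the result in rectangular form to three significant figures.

Z_in ≈ 697 − j458 Ω

βl = 2π × 0.0339 = 12.2°
tan(βl) = tan(12.2°) = 0.216
Z_in = Z_0·(Z_L + jZ_0·tanβl)/(Z_0 + jZ_L·tanβl)
     = 300·(1040 + j64.9)/(300 + j225)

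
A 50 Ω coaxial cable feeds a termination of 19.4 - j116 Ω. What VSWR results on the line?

Γ = (Z_L − Z_0)/(Z_L + Z_0) = (-30.6 − j116)/(69.4 − j116)
|Γ| = 120/135 = 0.888
VSWR = (1 + |Γ|)/(1 − |Γ|) = 1.89/0.112

VSWR ≈ 16.8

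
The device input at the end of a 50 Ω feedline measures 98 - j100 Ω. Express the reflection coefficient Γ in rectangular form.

Γ = (Z_L − Z_0)/(Z_L + Z_0) = (48 − j100)/(148 − j100)

Γ ≈ 0.536 − j0.313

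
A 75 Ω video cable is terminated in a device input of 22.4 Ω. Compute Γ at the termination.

Γ = (Z_L − Z_0)/(Z_L + Z_0) = (22.4 − 75)/(22.4 + 75) = -52.6/97.4

Γ = -0.54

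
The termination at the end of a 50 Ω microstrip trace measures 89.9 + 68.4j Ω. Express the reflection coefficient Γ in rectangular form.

Γ ≈ 0.423 + j0.282

Γ = (Z_L − Z_0)/(Z_L + Z_0) = (39.9 + j68.4)/(139.9 + j68.4)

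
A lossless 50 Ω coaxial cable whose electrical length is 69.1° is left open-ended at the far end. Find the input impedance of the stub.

Z_in ≈ −j19.1 Ω

tan(βl) = 2.62
For an open-ended stub, Z_in = −jZ_0·cot(βl) = −jZ_0/tan(βl)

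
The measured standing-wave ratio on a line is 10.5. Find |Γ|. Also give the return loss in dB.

|Γ| = (S − 1)/(S + 1) = (10.5 − 1)/(10.5 + 1) = 9.5/11.5
RL = −20·log₁₀|Γ| = −20·log₁₀(0.826)

|Γ| ≈ 0.826; return loss ≈ 1.66 dB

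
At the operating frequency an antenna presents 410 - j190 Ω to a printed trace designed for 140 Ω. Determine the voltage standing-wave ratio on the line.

VSWR ≈ 3.62

Γ = (Z_L − Z_0)/(Z_L + Z_0) = (270 − j190)/(550 − j190)
|Γ| = 330/582 = 0.567
VSWR = (1 + |Γ|)/(1 − |Γ|) = 1.57/0.433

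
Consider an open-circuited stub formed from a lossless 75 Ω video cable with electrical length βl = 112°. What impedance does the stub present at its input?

tan(βl) = -2.48
For an open-circuited stub, Z_in = −jZ_0·cot(βl) = −jZ_0/tan(βl)

Z_in ≈ +j30.3 Ω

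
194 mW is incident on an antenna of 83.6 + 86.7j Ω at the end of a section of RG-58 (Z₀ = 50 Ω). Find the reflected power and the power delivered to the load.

|Γ| = |(33.6 + j86.7)/(133.6 + j86.7)| = 0.584
|Γ|² = 0.341
P_refl = |Γ|²·P_inc = 66.1 mW, P_del = (1 − |Γ|²)·P_inc = 128 mW

P_reflected ≈ 66.1 mW; P_delivered ≈ 128 mW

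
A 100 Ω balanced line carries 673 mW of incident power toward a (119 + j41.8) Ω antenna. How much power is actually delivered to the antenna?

|Γ| = |(19 + j41.8)/(219 + j41.8)| = 0.206
|Γ|² = 0.0424
P_refl = |Γ|²·P_inc = 28.5 mW, P_del = (1 − |Γ|²)·P_inc = 644 mW

P_delivered ≈ 644 mW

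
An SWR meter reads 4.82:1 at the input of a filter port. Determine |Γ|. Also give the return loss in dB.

|Γ| ≈ 0.656; return loss ≈ 3.66 dB

|Γ| = (S − 1)/(S + 1) = (4.82 − 1)/(4.82 + 1) = 3.82/5.82
RL = −20·log₁₀|Γ| = −20·log₁₀(0.656)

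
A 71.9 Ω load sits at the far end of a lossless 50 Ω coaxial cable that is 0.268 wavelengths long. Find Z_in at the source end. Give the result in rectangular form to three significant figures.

Z_in ≈ 35 + j2.91 Ω

βl = 2π × 0.268 = 96.5°
tan(βl) = tan(96.5°) = -8.8
Z_in = Z_0·(Z_L + jZ_0·tanβl)/(Z_0 + jZ_L·tanβl)
     = 50·(71.9 − j440)/(50 − j633)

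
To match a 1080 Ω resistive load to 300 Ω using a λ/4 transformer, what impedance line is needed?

Z_qwt = √(Z_0·R_L) = √(300 × 1080) = √324000

Z_qwt ≈ 569 Ω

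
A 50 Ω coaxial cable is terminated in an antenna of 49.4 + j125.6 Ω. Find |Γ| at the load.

Γ = (Z_L − Z_0)/(Z_L + Z_0) = (-0.6 + j125.6)/(99.4 + j125.6)
|Γ| = 126/160

|Γ| ≈ 0.784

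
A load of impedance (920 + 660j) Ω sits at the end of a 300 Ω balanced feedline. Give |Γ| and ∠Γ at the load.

Γ ≈ 0.653 ∠ 18.4°

Γ = (Z_L − Z_0)/(Z_L + Z_0) = (620 + j660)/(1220 + j660)
|Γ| = 906/1390 = 0.653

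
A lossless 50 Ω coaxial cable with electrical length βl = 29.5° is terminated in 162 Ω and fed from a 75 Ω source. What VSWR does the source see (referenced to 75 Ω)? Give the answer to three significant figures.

tan(βl) = 0.566
Z_in = Z_0·(Z_L + jZ_0·tanβl)/(Z_0 + jZ_L·tanβl) = 49 − j61.6 Ω
Γ_s = (Z_in − Z_s)/(Z_in + Z_s) = (-26 − j61.6)/(124 − j61.6), |Γ_s| = 0.483
VSWR = (1 + |Γ_s|)/(1 − |Γ_s|)

VSWR ≈ 2.87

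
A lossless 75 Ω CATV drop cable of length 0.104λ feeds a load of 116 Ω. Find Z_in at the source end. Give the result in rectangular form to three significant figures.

βl = 2π × 0.104 = 37.4°
tan(βl) = tan(37.4°) = 0.766
Z_in = Z_0·(Z_L + jZ_0·tanβl)/(Z_0 + jZ_L·tanβl)
     = 75·(116 + j57.4)/(75 + j88.8)

Z_in ≈ 76.6 − j33.3 Ω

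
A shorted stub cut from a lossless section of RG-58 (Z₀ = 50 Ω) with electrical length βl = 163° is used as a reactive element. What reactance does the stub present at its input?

X_in ≈ -15.3 Ω (capacitive)

tan(βl) = -0.306
For a shorted stub, Z_in = jZ_0·tan(βl)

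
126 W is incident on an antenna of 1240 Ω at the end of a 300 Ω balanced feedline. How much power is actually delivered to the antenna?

P_delivered ≈ 79.1 W

Γ = (1240 − 300)/(1240 + 300) = 0.61
|Γ|² = 0.373
P_refl = |Γ|²·P_inc = 46.9 W, P_del = (1 − |Γ|²)·P_inc = 79.1 W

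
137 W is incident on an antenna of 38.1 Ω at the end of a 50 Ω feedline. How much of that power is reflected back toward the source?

P_reflected ≈ 2.5 W

Γ = (38.1 − 50)/(38.1 + 50) = -0.135
|Γ|² = 0.0182
P_refl = |Γ|²·P_inc = 2.5 W, P_del = (1 − |Γ|²)·P_inc = 135 W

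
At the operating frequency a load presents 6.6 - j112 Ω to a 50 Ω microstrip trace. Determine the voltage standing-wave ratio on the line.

VSWR ≈ 45.7

Γ = (Z_L − Z_0)/(Z_L + Z_0) = (-43.4 − j112)/(56.6 − j112)
|Γ| = 120/125 = 0.957
VSWR = (1 + |Γ|)/(1 − |Γ|) = 1.96/0.0428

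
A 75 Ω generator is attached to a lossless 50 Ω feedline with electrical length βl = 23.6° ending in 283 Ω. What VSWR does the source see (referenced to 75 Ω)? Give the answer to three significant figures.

tan(βl) = 0.437
Z_in = Z_0·(Z_L + jZ_0·tanβl)/(Z_0 + jZ_L·tanβl) = 47.4 − j95.3 Ω
Γ_s = (Z_in − Z_s)/(Z_in + Z_s) = (-27.6 − j95.3)/(122 − j95.3), |Γ_s| = 0.64
VSWR = (1 + |Γ_s|)/(1 − |Γ_s|)

VSWR ≈ 4.55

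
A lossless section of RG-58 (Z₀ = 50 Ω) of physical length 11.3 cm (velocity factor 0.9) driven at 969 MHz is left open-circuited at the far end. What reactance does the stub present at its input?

λ = v/f = 0.9·c / 969 MHz = 0.279 m
βl = 2π·l/λ = 2π × 0.406 = 146°
tan(βl) = -0.675
For an open-circuited stub, Z_in = −jZ_0·cot(βl) = −jZ_0/tan(βl)

X_in ≈ 74.1 Ω (inductive)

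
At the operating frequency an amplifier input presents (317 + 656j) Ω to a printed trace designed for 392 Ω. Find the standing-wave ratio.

Γ = (Z_L − Z_0)/(Z_L + Z_0) = (-75 + j656)/(709 + j656)
|Γ| = 660/966 = 0.684
VSWR = (1 + |Γ|)/(1 − |Γ|) = 1.68/0.316

VSWR ≈ 5.32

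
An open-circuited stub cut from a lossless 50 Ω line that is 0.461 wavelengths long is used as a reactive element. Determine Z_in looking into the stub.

βl = 2π × 0.461 = 166°
tan(βl) = -0.25
For an open-circuited stub, Z_in = −jZ_0·cot(βl) = −jZ_0/tan(βl)

Z_in ≈ +j200 Ω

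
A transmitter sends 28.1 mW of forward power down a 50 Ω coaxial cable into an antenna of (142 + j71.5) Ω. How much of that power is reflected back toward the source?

P_reflected ≈ 9.09 mW

|Γ| = |(92 + j71.5)/(192 + j71.5)| = 0.569
|Γ|² = 0.323
P_refl = |Γ|²·P_inc = 9.09 mW, P_del = (1 − |Γ|²)·P_inc = 19 mW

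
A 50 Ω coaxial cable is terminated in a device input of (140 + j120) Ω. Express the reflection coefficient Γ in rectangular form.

Γ = (Z_L − Z_0)/(Z_L + Z_0) = (90 + j120)/(190 + j120)

Γ ≈ 0.624 + j0.238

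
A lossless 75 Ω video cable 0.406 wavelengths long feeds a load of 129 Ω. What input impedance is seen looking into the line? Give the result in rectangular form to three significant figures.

βl = 2π × 0.406 = 146°
tan(βl) = tan(146°) = -0.67
Z_in = Z_0·(Z_L + jZ_0·tanβl)/(Z_0 + jZ_L·tanβl)
     = 75·(129 − j50.3)/(75 − j86.5)

Z_in ≈ 80.3 + j42.3 Ω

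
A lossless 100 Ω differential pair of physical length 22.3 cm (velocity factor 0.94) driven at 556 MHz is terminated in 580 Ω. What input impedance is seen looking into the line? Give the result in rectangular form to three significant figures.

Z_in ≈ 106 + j205 Ω

λ = v/f = 0.94·c / 556 MHz = 0.507 m
βl = 2π·l/λ = 2π × 0.44 = 158°
tan(βl) = tan(158°) = -0.398
Z_in = Z_0·(Z_L + jZ_0·tanβl)/(Z_0 + jZ_L·tanβl)
     = 100·(580 − j39.8)/(100 − j231)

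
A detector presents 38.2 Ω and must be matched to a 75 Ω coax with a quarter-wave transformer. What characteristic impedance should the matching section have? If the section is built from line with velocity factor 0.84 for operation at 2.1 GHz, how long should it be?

Z_qwt = √(Z_0·R_L) = √(75 × 38.2) = √2865
λ = 0.84·c/f = 0.12 m, so l = λ/4 = 0.03 m

Z_qwt ≈ 53.5 Ω; length ≈ 3 cm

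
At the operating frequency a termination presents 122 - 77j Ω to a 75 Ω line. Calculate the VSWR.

Γ = (Z_L − Z_0)/(Z_L + Z_0) = (47 − j77)/(197 − j77)
|Γ| = 90.2/212 = 0.427
VSWR = (1 + |Γ|)/(1 − |Γ|) = 1.43/0.573

VSWR ≈ 2.49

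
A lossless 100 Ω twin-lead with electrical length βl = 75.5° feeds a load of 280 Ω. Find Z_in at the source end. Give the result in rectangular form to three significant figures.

Z_in ≈ 37.8 − j22.4 Ω

tan(βl) = tan(75.5°) = 3.87
Z_in = Z_0·(Z_L + jZ_0·tanβl)/(Z_0 + jZ_L·tanβl)
     = 100·(280 + j387)/(100 + j1080)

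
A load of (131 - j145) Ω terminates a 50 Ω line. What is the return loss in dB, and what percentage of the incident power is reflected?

RL ≈ 2.9 dB; 51.3% of incident power reflected

Γ = (81 − j145)/(181 − j145), |Γ| = 0.716
RL = −20·log₁₀(0.716) = 2.9 dB
P_refl/P_inc = |Γ|² = 0.513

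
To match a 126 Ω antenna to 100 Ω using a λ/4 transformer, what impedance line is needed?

Z_qwt ≈ 112 Ω

Z_qwt = √(Z_0·R_L) = √(100 × 126) = √12600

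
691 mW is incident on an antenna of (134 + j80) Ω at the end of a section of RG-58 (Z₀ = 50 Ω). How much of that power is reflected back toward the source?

|Γ| = |(84 + j80)/(184 + j80)| = 0.578
|Γ|² = 0.334
P_refl = |Γ|²·P_inc = 231 mW, P_del = (1 − |Γ|²)·P_inc = 460 mW

P_reflected ≈ 231 mW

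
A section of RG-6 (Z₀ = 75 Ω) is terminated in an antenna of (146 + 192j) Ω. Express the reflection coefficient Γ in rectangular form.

Γ ≈ 0.613 + j0.336

Γ = (Z_L − Z_0)/(Z_L + Z_0) = (71 + j192)/(221 + j192)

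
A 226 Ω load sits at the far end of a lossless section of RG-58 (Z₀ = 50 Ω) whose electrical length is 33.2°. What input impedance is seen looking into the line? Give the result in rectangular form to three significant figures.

tan(βl) = tan(33.2°) = 0.654
Z_in = Z_0·(Z_L + jZ_0·tanβl)/(Z_0 + jZ_L·tanβl)
     = 50·(226 + j32.7)/(50 + j148)

Z_in ≈ 33.1 − j65.2 Ω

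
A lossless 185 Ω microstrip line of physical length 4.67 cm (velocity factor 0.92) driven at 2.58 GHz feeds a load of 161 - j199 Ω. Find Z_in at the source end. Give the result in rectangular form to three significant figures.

λ = v/f = 0.92·c / 2.58 GHz = 0.107 m
βl = 2π·l/λ = 2π × 0.437 = 157°
tan(βl) = tan(157°) = -0.421
Z_in = Z_0·(Z_L + jZ_0·tanβl)/(Z_0 + jZ_L·tanβl)
     = 185·(161 − j277)/(101 − j67.8)

Z_in ≈ 437 − j213 Ω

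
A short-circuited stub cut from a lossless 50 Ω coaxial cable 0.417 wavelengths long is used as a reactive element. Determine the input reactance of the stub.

X_in ≈ -28.7 Ω (capacitive)

βl = 2π × 0.417 = 150°
tan(βl) = -0.575
For a short-circuited stub, Z_in = jZ_0·tan(βl)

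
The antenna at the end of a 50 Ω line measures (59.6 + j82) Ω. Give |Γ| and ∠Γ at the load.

Γ ≈ 0.603 ∠ 46.5°

Γ = (Z_L − Z_0)/(Z_L + Z_0) = (9.6 + j82)/(109.6 + j82)
|Γ| = 82.6/137 = 0.603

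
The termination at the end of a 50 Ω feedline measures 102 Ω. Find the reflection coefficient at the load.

Γ = (Z_L − Z_0)/(Z_L + Z_0) = (102 − 50)/(102 + 50) = 52/152

Γ = 0.342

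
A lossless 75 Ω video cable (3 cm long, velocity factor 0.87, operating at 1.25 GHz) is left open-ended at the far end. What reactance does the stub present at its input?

λ = v/f = 0.87·c / 1.25 GHz = 0.209 m
βl = 2π·l/λ = 2π × 0.144 = 51.7°
tan(βl) = 1.27
For an open-ended stub, Z_in = −jZ_0·cot(βl) = −jZ_0/tan(βl)

X_in ≈ -59.2 Ω (capacitive)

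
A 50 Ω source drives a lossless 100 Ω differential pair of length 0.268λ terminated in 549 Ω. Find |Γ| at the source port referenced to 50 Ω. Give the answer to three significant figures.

|Γ| ≈ 0.482

βl = 2π × 0.268 = 96.5°
tan(βl) = -8.8
Z_in = Z_0·(Z_L + jZ_0·tanβl)/(Z_0 + jZ_L·tanβl) = 18.4 + j11 Ω
Γ_s = (Z_in − Z_s)/(Z_in + Z_s) = (-31.6 + j11)/(68.4 + j11), |Γ_s| = 0.482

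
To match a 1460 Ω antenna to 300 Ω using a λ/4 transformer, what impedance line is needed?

Z_qwt = √(Z_0·R_L) = √(300 × 1460) = √438000

Z_qwt ≈ 662 Ω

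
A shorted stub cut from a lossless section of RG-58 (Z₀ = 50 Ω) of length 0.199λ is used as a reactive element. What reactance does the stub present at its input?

βl = 2π × 0.199 = 71.6°
tan(βl) = 3.01
For a shorted stub, Z_in = jZ_0·tan(βl)

X_in ≈ 151 Ω (inductive)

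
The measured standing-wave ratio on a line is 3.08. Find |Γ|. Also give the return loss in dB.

|Γ| = (S − 1)/(S + 1) = (3.08 − 1)/(3.08 + 1) = 2.08/4.08
RL = −20·log₁₀|Γ| = −20·log₁₀(0.51)

|Γ| ≈ 0.51; return loss ≈ 5.85 dB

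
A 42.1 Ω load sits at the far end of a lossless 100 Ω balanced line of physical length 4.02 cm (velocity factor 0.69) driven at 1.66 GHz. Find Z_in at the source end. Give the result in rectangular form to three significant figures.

λ = v/f = 0.69·c / 1.66 GHz = 0.125 m
βl = 2π·l/λ = 2π × 0.322 = 116°
tan(βl) = tan(116°) = -2.05
Z_in = Z_0·(Z_L + jZ_0·tanβl)/(Z_0 + jZ_L·tanβl)
     = 100·(42.1 − j205)/(100 − j86.1)

Z_in ≈ 125 − j96.6 Ω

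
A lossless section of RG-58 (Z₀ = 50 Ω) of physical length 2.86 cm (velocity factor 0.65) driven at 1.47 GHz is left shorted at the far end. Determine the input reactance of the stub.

λ = v/f = 0.65·c / 1.47 GHz = 0.133 m
βl = 2π·l/λ = 2π × 0.216 = 77.6°
tan(βl) = 4.55
For a shorted stub, Z_in = jZ_0·tan(βl)

X_in ≈ 228 Ω (inductive)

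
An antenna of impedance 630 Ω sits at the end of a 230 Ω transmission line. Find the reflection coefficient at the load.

Γ = (Z_L − Z_0)/(Z_L + Z_0) = (630 − 230)/(630 + 230) = 400/860

Γ = 0.465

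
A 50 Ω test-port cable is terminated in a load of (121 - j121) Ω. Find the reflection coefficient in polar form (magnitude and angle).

Γ ≈ 0.67 ∠ -24.3°

Γ = (Z_L − Z_0)/(Z_L + Z_0) = (71 − j121)/(171 − j121)
|Γ| = 140/209 = 0.67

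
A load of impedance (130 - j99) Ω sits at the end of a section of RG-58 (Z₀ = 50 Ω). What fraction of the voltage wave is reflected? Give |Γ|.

Γ = (Z_L − Z_0)/(Z_L + Z_0) = (80 − j99)/(180 − j99)
|Γ| = 127/205

|Γ| ≈ 0.62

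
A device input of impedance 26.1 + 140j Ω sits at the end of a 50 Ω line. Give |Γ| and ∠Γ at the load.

Γ ≈ 0.891 ∠ 38.2°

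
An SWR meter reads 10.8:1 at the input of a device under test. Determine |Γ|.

|Γ| ≈ 0.831

|Γ| = (S − 1)/(S + 1) = (10.8 − 1)/(10.8 + 1) = 9.8/11.8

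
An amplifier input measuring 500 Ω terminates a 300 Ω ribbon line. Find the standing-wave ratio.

Γ = (500 − 300)/(500 + 300) = 0.25
VSWR = (1 + 0.25)/(1 − 0.25)

VSWR ≈ 1.67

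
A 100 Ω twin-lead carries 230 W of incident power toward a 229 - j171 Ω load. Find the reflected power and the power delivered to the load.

P_reflected ≈ 76.8 W; P_delivered ≈ 153 W

|Γ| = |(129 − j171)/(329 − j171)| = 0.578
|Γ|² = 0.334
P_refl = |Γ|²·P_inc = 76.8 W, P_del = (1 − |Γ|²)·P_inc = 153 W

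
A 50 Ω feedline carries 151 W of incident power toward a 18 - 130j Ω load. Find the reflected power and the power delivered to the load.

P_reflected ≈ 126 W; P_delivered ≈ 25.3 W

|Γ| = |(-32 − j130)/(68 − j130)| = 0.913
|Γ|² = 0.833
P_refl = |Γ|²·P_inc = 126 W, P_del = (1 − |Γ|²)·P_inc = 25.3 W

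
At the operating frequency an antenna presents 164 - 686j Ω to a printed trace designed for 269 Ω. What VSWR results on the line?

Γ = (Z_L − Z_0)/(Z_L + Z_0) = (-105 − j686)/(433 − j686)
|Γ| = 694/811 = 0.855
VSWR = (1 + |Γ|)/(1 − |Γ|) = 1.86/0.145

VSWR ≈ 12.8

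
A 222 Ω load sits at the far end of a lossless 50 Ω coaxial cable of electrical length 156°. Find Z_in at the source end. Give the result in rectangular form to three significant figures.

Z_in ≈ 54.2 + j84.9 Ω

tan(βl) = tan(156°) = -0.445
Z_in = Z_0·(Z_L + jZ_0·tanβl)/(Z_0 + jZ_L·tanβl)
     = 50·(222 − j22.3)/(50 − j98.8)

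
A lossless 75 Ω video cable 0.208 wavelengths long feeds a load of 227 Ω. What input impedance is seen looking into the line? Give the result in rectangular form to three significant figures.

Z_in ≈ 26.4 − j17.9 Ω

βl = 2π × 0.208 = 74.9°
tan(βl) = tan(74.9°) = 3.7
Z_in = Z_0·(Z_L + jZ_0·tanβl)/(Z_0 + jZ_L·tanβl)
     = 75·(227 + j278)/(75 + j840)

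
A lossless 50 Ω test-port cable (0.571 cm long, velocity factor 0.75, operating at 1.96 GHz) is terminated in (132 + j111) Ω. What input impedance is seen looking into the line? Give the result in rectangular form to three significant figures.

Z_in ≈ 181 − j94.9 Ω

λ = v/f = 0.75·c / 1.96 GHz = 0.115 m
βl = 2π·l/λ = 2π × 0.0497 = 17.9°
tan(βl) = tan(17.9°) = 0.323
Z_in = Z_0·(Z_L + jZ_0·tanβl)/(Z_0 + jZ_L·tanβl)
     = 50·(132 + j127)/(14.1 + j42.7)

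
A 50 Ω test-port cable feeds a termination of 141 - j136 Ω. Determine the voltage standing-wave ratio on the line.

Γ = (Z_L − Z_0)/(Z_L + Z_0) = (91 − j136)/(191 − j136)
|Γ| = 164/234 = 0.698
VSWR = (1 + |Γ|)/(1 − |Γ|) = 1.7/0.302

VSWR ≈ 5.62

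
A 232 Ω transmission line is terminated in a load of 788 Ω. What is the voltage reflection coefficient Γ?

Γ = 0.545

Γ = (Z_L − Z_0)/(Z_L + Z_0) = (788 − 232)/(788 + 232) = 556/1020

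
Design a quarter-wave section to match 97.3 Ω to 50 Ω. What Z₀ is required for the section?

Z_qwt = √(Z_0·R_L) = √(50 × 97.3) = √4865

Z_qwt ≈ 69.7 Ω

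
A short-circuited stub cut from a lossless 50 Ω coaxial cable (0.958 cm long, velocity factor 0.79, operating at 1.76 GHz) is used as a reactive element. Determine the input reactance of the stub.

λ = v/f = 0.79·c / 1.76 GHz = 0.135 m
βl = 2π·l/λ = 2π × 0.0711 = 25.6°
tan(βl) = 0.479
For a short-circuited stub, Z_in = jZ_0·tan(βl)

X_in ≈ 24 Ω (inductive)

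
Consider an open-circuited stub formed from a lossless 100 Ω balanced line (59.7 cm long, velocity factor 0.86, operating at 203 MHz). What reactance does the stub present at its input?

λ = v/f = 0.86·c / 203 MHz = 1.27 m
βl = 2π·l/λ = 2π × 0.47 = 169°
tan(βl) = -0.193
For an open-circuited stub, Z_in = −jZ_0·cot(βl) = −jZ_0/tan(βl)

X_in ≈ 519 Ω (inductive)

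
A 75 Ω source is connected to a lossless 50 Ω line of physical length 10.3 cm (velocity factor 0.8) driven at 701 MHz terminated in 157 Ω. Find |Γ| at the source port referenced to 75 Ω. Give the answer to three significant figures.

|Γ| ≈ 0.634

λ = v/f = 0.8·c / 701 MHz = 0.342 m
βl = 2π·l/λ = 2π × 0.301 = 108°
tan(βl) = -3.02
Z_in = Z_0·(Z_L + jZ_0·tanβl)/(Z_0 + jZ_L·tanβl) = 17.5 + j14.7 Ω
Γ_s = (Z_in − Z_s)/(Z_in + Z_s) = (-57.5 + j14.7)/(92.5 + j14.7), |Γ_s| = 0.634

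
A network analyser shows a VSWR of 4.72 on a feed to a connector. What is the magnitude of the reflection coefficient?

|Γ| = (S − 1)/(S + 1) = (4.72 − 1)/(4.72 + 1) = 3.72/5.72

|Γ| ≈ 0.65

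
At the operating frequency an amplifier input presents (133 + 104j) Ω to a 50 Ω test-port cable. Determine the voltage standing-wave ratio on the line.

Γ = (Z_L − Z_0)/(Z_L + Z_0) = (83 + j104)/(183 + j104)
|Γ| = 133/210 = 0.632
VSWR = (1 + |Γ|)/(1 − |Γ|) = 1.63/0.368

VSWR ≈ 4.44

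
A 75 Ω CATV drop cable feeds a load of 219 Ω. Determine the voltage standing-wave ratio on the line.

VSWR ≈ 2.92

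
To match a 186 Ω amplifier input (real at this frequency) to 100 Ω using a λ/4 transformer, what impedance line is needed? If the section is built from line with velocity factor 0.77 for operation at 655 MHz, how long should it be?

Z_qwt = √(Z_0·R_L) = √(100 × 186) = √18600
λ = 0.77·c/f = 0.353 m, so l = λ/4 = 0.0882 m

Z_qwt ≈ 136 Ω; length ≈ 8.82 cm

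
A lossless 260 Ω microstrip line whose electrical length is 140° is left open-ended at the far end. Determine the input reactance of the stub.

X_in ≈ 310 Ω (inductive)

tan(βl) = -0.839
For an open-ended stub, Z_in = −jZ_0·cot(βl) = −jZ_0/tan(βl)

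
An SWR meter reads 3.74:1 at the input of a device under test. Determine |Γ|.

|Γ| ≈ 0.578

|Γ| = (S − 1)/(S + 1) = (3.74 − 1)/(3.74 + 1) = 2.74/4.74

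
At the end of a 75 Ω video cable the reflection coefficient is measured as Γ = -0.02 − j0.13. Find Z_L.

Z_L = Z_0·(1 + Γ)/(1 − Γ) = 75·(0.98 − j0.13)/(1.02 + j0.13)

Z_L ≈ 69.7 − j18.4 Ω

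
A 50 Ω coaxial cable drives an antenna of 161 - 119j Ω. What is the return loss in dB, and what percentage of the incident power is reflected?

Γ = (111 − j119)/(211 − j119), |Γ| = 0.672
RL = −20·log₁₀(0.672) = 3.46 dB
P_refl/P_inc = |Γ|² = 0.451

RL ≈ 3.46 dB; 45.1% of incident power reflected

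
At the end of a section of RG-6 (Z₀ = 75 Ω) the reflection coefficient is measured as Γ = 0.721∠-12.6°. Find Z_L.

Z_L ≈ 320 − j210 Ω

Z_L = Z_0·(1 + Γ)/(1 − Γ) = 75·(1.7 − j0.157)/(0.296 + j0.157)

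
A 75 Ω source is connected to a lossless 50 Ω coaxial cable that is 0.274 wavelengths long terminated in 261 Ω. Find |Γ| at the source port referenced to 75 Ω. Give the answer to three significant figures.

βl = 2π × 0.274 = 98.6°
tan(βl) = -6.58
Z_in = Z_0·(Z_L + jZ_0·tanβl)/(Z_0 + jZ_L·tanβl) = 9.79 + j7.31 Ω
Γ_s = (Z_in − Z_s)/(Z_in + Z_s) = (-65.2 + j7.31)/(84.8 + j7.31), |Γ_s| = 0.771

|Γ| ≈ 0.771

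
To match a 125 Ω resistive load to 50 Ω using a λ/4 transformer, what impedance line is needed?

Z_qwt = √(Z_0·R_L) = √(50 × 125) = √6250

Z_qwt ≈ 79.1 Ω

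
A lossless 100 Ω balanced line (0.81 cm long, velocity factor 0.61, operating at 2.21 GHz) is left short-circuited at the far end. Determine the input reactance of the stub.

X_in ≈ 70.6 Ω (inductive)

λ = v/f = 0.61·c / 2.21 GHz = 0.0828 m
βl = 2π·l/λ = 2π × 0.0978 = 35.2°
tan(βl) = 0.706
For a short-circuited stub, Z_in = jZ_0·tan(βl)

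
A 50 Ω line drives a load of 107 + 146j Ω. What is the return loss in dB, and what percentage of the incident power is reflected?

Γ = (57 + j146)/(157 + j146), |Γ| = 0.731
RL = −20·log₁₀(0.731) = 2.72 dB
P_refl/P_inc = |Γ|² = 0.534

RL ≈ 2.72 dB; 53.4% of incident power reflected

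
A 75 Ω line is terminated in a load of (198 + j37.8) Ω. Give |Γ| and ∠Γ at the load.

Γ = (Z_L − Z_0)/(Z_L + Z_0) = (123 + j37.8)/(273 + j37.8)
|Γ| = 129/276 = 0.467

Γ ≈ 0.467 ∠ 9.2°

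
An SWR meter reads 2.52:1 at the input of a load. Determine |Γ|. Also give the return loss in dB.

|Γ| ≈ 0.432; return loss ≈ 7.29 dB

|Γ| = (S − 1)/(S + 1) = (2.52 − 1)/(2.52 + 1) = 1.52/3.52
RL = −20·log₁₀|Γ| = −20·log₁₀(0.432)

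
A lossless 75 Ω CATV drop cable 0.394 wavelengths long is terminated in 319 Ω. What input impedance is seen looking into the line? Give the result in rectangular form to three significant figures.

βl = 2π × 0.394 = 142°
tan(βl) = tan(142°) = -0.786
Z_in = Z_0·(Z_L + jZ_0·tanβl)/(Z_0 + jZ_L·tanβl)
     = 75·(319 − j58.9)/(75 − j251)

Z_in ≈ 42.4 + j82.8 Ω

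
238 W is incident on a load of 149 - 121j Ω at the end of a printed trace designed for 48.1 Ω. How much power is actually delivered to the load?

P_delivered ≈ 128 W

|Γ| = |(100.9 − j121)/(197.1 − j121)| = 0.681
|Γ|² = 0.464
P_refl = |Γ|²·P_inc = 110 W, P_del = (1 − |Γ|²)·P_inc = 128 W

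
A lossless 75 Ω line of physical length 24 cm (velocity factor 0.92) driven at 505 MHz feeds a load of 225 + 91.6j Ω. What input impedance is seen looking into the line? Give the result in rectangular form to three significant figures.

λ = v/f = 0.92·c / 505 MHz = 0.547 m
βl = 2π·l/λ = 2π × 0.439 = 158°
tan(βl) = tan(158°) = -0.402
Z_in = Z_0·(Z_L + jZ_0·tanβl)/(Z_0 + jZ_L·tanβl)
     = 75·(225 + j61.4)/(112 − j90.5)

Z_in ≈ 71 + j98.7 Ω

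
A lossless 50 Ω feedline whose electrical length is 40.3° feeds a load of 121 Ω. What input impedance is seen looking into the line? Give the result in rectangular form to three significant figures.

Z_in ≈ 39.9 − j39.5 Ω

tan(βl) = tan(40.3°) = 0.848
Z_in = Z_0·(Z_L + jZ_0·tanβl)/(Z_0 + jZ_L·tanβl)
     = 50·(121 + j42.4)/(50 + j103)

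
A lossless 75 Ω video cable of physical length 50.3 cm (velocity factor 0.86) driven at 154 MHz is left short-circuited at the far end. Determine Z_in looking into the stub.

Z_in ≈ −j230 Ω

λ = v/f = 0.86·c / 154 MHz = 1.68 m
βl = 2π·l/λ = 2π × 0.3 = 108°
tan(βl) = -3.06
For a short-circuited stub, Z_in = jZ_0·tan(βl)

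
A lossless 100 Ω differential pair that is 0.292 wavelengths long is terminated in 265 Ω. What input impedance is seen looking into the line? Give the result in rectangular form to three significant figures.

Z_in ≈ 40.1 + j22.9 Ω

βl = 2π × 0.292 = 105°
tan(βl) = tan(105°) = -3.7
Z_in = Z_0·(Z_L + jZ_0·tanβl)/(Z_0 + jZ_L·tanβl)
     = 100·(265 − j370)/(100 − j981)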